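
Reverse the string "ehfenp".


Input: ehfenp
Reading characters right to left:
  Position 5: 'p'
  Position 4: 'n'
  Position 3: 'e'
  Position 2: 'f'
  Position 1: 'h'
  Position 0: 'e'
Reversed: pnefhe

pnefhe


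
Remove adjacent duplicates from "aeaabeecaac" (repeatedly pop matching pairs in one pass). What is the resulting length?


Input: aeaabeecaac
Stack-based adjacent duplicate removal:
  Read 'a': push. Stack: a
  Read 'e': push. Stack: ae
  Read 'a': push. Stack: aea
  Read 'a': matches stack top 'a' => pop. Stack: ae
  Read 'b': push. Stack: aeb
  Read 'e': push. Stack: aebe
  Read 'e': matches stack top 'e' => pop. Stack: aeb
  Read 'c': push. Stack: aebc
  Read 'a': push. Stack: aebca
  Read 'a': matches stack top 'a' => pop. Stack: aebc
  Read 'c': matches stack top 'c' => pop. Stack: aeb
Final stack: "aeb" (length 3)

3


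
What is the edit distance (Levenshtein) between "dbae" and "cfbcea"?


Computing edit distance: "dbae" -> "cfbcea"
DP table:
           c    f    b    c    e    a
      0    1    2    3    4    5    6
  d   1    1    2    3    4    5    6
  b   2    2    2    2    3    4    5
  a   3    3    3    3    3    4    4
  e   4    4    4    4    4    3    4
Edit distance = dp[4][6] = 4

4


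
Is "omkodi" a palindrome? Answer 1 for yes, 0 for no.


Input: omkodi
Reversed: idokmo
  Compare pos 0 ('o') with pos 5 ('i'): MISMATCH
  Compare pos 1 ('m') with pos 4 ('d'): MISMATCH
  Compare pos 2 ('k') with pos 3 ('o'): MISMATCH
Result: not a palindrome

0


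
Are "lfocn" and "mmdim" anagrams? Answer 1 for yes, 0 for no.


Strings: "lfocn", "mmdim"
Sorted first:  cflno
Sorted second: dimmm
Differ at position 0: 'c' vs 'd' => not anagrams

0


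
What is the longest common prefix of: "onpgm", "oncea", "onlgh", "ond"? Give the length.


Words: onpgm, oncea, onlgh, ond
  Position 0: all 'o' => match
  Position 1: all 'n' => match
  Position 2: ('p', 'c', 'l', 'd') => mismatch, stop
LCP = "on" (length 2)

2


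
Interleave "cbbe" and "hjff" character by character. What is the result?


Interleaving "cbbe" and "hjff":
  Position 0: 'c' from first, 'h' from second => "ch"
  Position 1: 'b' from first, 'j' from second => "bj"
  Position 2: 'b' from first, 'f' from second => "bf"
  Position 3: 'e' from first, 'f' from second => "ef"
Result: chbjbfef

chbjbfef


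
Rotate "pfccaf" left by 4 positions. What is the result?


Input: "pfccaf", rotate left by 4
First 4 characters: "pfcc"
Remaining characters: "af"
Concatenate remaining + first: "af" + "pfcc" = "afpfcc"

afpfcc


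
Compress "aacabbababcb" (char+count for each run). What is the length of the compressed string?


Input: aacabbababcb
Runs:
  'a' x 2 => "a2"
  'c' x 1 => "c1"
  'a' x 1 => "a1"
  'b' x 2 => "b2"
  'a' x 1 => "a1"
  'b' x 1 => "b1"
  'a' x 1 => "a1"
  'b' x 1 => "b1"
  'c' x 1 => "c1"
  'b' x 1 => "b1"
Compressed: "a2c1a1b2a1b1a1b1c1b1"
Compressed length: 20

20


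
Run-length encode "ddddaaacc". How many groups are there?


Input: ddddaaacc
Scanning for consecutive runs:
  Group 1: 'd' x 4 (positions 0-3)
  Group 2: 'a' x 3 (positions 4-6)
  Group 3: 'c' x 2 (positions 7-8)
Total groups: 3

3


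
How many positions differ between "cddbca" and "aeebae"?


Comparing "cddbca" and "aeebae" position by position:
  Position 0: 'c' vs 'a' => DIFFER
  Position 1: 'd' vs 'e' => DIFFER
  Position 2: 'd' vs 'e' => DIFFER
  Position 3: 'b' vs 'b' => same
  Position 4: 'c' vs 'a' => DIFFER
  Position 5: 'a' vs 'e' => DIFFER
Positions that differ: 5

5


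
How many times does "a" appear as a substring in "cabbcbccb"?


Searching for "a" in "cabbcbccb"
Scanning each position:
  Position 0: "c" => no
  Position 1: "a" => MATCH
  Position 2: "b" => no
  Position 3: "b" => no
  Position 4: "c" => no
  Position 5: "b" => no
  Position 6: "c" => no
  Position 7: "c" => no
  Position 8: "b" => no
Total occurrences: 1

1


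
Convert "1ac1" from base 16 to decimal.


Input: "1ac1" in base 16
Positional expansion:
  Digit '1' (value 1) x 16^3 = 4096
  Digit 'a' (value 10) x 16^2 = 2560
  Digit 'c' (value 12) x 16^1 = 192
  Digit '1' (value 1) x 16^0 = 1
Sum = 6849

6849


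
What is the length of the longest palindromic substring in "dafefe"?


Input: "dafefe"
Checking substrings for palindromes:
  [2:5] "fef" (len 3) => palindrome
  [3:6] "efe" (len 3) => palindrome
Longest palindromic substring: "fef" with length 3

3


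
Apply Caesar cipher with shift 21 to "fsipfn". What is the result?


Caesar cipher: shift "fsipfn" by 21
  'f' (pos 5) + 21 = pos 0 = 'a'
  's' (pos 18) + 21 = pos 13 = 'n'
  'i' (pos 8) + 21 = pos 3 = 'd'
  'p' (pos 15) + 21 = pos 10 = 'k'
  'f' (pos 5) + 21 = pos 0 = 'a'
  'n' (pos 13) + 21 = pos 8 = 'i'
Result: andkai

andkai


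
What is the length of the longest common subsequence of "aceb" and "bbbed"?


LCS of "aceb" and "bbbed"
DP table:
           b    b    b    e    d
      0    0    0    0    0    0
  a   0    0    0    0    0    0
  c   0    0    0    0    0    0
  e   0    0    0    0    1    1
  b   0    1    1    1    1    1
LCS length = dp[4][5] = 1

1


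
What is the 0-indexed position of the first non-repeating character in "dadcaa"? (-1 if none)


Input: dadcaa
Character frequencies:
  'a': 3
  'c': 1
  'd': 2
Scanning left to right for freq == 1:
  Position 0 ('d'): freq=2, skip
  Position 1 ('a'): freq=3, skip
  Position 2 ('d'): freq=2, skip
  Position 3 ('c'): unique! => answer = 3

3


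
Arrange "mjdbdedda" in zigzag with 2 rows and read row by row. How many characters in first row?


Zigzag "mjdbdedda" into 2 rows:
Placing characters:
  'm' => row 0
  'j' => row 1
  'd' => row 0
  'b' => row 1
  'd' => row 0
  'e' => row 1
  'd' => row 0
  'd' => row 1
  'a' => row 0
Rows:
  Row 0: "mddda"
  Row 1: "jbed"
First row length: 5

5


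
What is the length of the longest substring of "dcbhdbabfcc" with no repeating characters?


Input: "dcbhdbabfcc"
Sliding window (track last position of each char):
  Position 0 ('d'): window [0,0] length 1 -- new best
  Position 1 ('c'): window [0,1] length 2 -- new best
  Position 2 ('b'): window [0,2] length 3 -- new best
  Position 3 ('h'): window [0,3] length 4 -- new best
  Position 4 ('d'): repeat (last at 0), move window start to 1
  Position 4 ('d'): window [1,4] length 4
  Position 5 ('b'): repeat (last at 2), move window start to 3
  Position 5 ('b'): window [3,5] length 3
  Position 6 ('a'): window [3,6] length 4
  Position 7 ('b'): repeat (last at 5), move window start to 6
  Position 7 ('b'): window [6,7] length 2
  Position 8 ('f'): window [6,8] length 3
  Position 9 ('c'): window [6,9] length 4
  Position 10 ('c'): repeat (last at 9), move window start to 10
  Position 10 ('c'): window [10,10] length 1
Longest substring with no repeats: "dcbh" with length 4

4


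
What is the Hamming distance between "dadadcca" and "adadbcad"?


Comparing "dadadcca" and "adadbcad" position by position:
  Position 0: 'd' vs 'a' => differ
  Position 1: 'a' vs 'd' => differ
  Position 2: 'd' vs 'a' => differ
  Position 3: 'a' vs 'd' => differ
  Position 4: 'd' vs 'b' => differ
  Position 5: 'c' vs 'c' => same
  Position 6: 'c' vs 'a' => differ
  Position 7: 'a' vs 'd' => differ
Total differences (Hamming distance): 7

7


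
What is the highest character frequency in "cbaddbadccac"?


Input: cbaddbadccac
Character counts:
  'a': 3
  'b': 2
  'c': 4
  'd': 3
Maximum frequency: 4

4


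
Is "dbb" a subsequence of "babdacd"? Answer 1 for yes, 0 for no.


Check if "dbb" is a subsequence of "babdacd"
Greedy scan:
  Position 0 ('b'): no match needed
  Position 1 ('a'): no match needed
  Position 2 ('b'): no match needed
  Position 3 ('d'): matches sub[0] = 'd'
  Position 4 ('a'): no match needed
  Position 5 ('c'): no match needed
  Position 6 ('d'): no match needed
Only matched 1/3 characters => not a subsequence

0


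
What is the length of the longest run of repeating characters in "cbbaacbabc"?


Input: "cbbaacbabc"
Scanning for longest run:
  Position 1 ('b'): new char, reset run to 1
  Position 2 ('b'): continues run of 'b', length=2
  Position 3 ('a'): new char, reset run to 1
  Position 4 ('a'): continues run of 'a', length=2
  Position 5 ('c'): new char, reset run to 1
  Position 6 ('b'): new char, reset run to 1
  Position 7 ('a'): new char, reset run to 1
  Position 8 ('b'): new char, reset run to 1
  Position 9 ('c'): new char, reset run to 1
Longest run: 'b' with length 2

2


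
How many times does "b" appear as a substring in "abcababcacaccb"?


Searching for "b" in "abcababcacaccb"
Scanning each position:
  Position 0: "a" => no
  Position 1: "b" => MATCH
  Position 2: "c" => no
  Position 3: "a" => no
  Position 4: "b" => MATCH
  Position 5: "a" => no
  Position 6: "b" => MATCH
  Position 7: "c" => no
  Position 8: "a" => no
  Position 9: "c" => no
  Position 10: "a" => no
  Position 11: "c" => no
  Position 12: "c" => no
  Position 13: "b" => MATCH
Total occurrences: 4

4


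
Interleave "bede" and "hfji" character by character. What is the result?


Interleaving "bede" and "hfji":
  Position 0: 'b' from first, 'h' from second => "bh"
  Position 1: 'e' from first, 'f' from second => "ef"
  Position 2: 'd' from first, 'j' from second => "dj"
  Position 3: 'e' from first, 'i' from second => "ei"
Result: bhefdjei

bhefdjei


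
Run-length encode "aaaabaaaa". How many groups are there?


Input: aaaabaaaa
Scanning for consecutive runs:
  Group 1: 'a' x 4 (positions 0-3)
  Group 2: 'b' x 1 (positions 4-4)
  Group 3: 'a' x 4 (positions 5-8)
Total groups: 3

3


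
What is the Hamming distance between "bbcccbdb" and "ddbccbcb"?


Comparing "bbcccbdb" and "ddbccbcb" position by position:
  Position 0: 'b' vs 'd' => differ
  Position 1: 'b' vs 'd' => differ
  Position 2: 'c' vs 'b' => differ
  Position 3: 'c' vs 'c' => same
  Position 4: 'c' vs 'c' => same
  Position 5: 'b' vs 'b' => same
  Position 6: 'd' vs 'c' => differ
  Position 7: 'b' vs 'b' => same
Total differences (Hamming distance): 4

4


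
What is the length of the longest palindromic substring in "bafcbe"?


Input: "bafcbe"
Checking substrings for palindromes:
  No multi-char palindromic substrings found
Longest palindromic substring: "b" with length 1

1


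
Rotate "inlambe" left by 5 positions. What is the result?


Input: "inlambe", rotate left by 5
First 5 characters: "inlam"
Remaining characters: "be"
Concatenate remaining + first: "be" + "inlam" = "beinlam"

beinlam


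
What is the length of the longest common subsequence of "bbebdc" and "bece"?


LCS of "bbebdc" and "bece"
DP table:
           b    e    c    e
      0    0    0    0    0
  b   0    1    1    1    1
  b   0    1    1    1    1
  e   0    1    2    2    2
  b   0    1    2    2    2
  d   0    1    2    2    2
  c   0    1    2    3    3
LCS length = dp[6][4] = 3

3


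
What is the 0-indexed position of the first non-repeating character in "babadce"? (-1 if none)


Input: babadce
Character frequencies:
  'a': 2
  'b': 2
  'c': 1
  'd': 1
  'e': 1
Scanning left to right for freq == 1:
  Position 0 ('b'): freq=2, skip
  Position 1 ('a'): freq=2, skip
  Position 2 ('b'): freq=2, skip
  Position 3 ('a'): freq=2, skip
  Position 4 ('d'): unique! => answer = 4

4


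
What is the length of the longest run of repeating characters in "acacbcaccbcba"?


Input: "acacbcaccbcba"
Scanning for longest run:
  Position 1 ('c'): new char, reset run to 1
  Position 2 ('a'): new char, reset run to 1
  Position 3 ('c'): new char, reset run to 1
  Position 4 ('b'): new char, reset run to 1
  Position 5 ('c'): new char, reset run to 1
  Position 6 ('a'): new char, reset run to 1
  Position 7 ('c'): new char, reset run to 1
  Position 8 ('c'): continues run of 'c', length=2
  Position 9 ('b'): new char, reset run to 1
  Position 10 ('c'): new char, reset run to 1
  Position 11 ('b'): new char, reset run to 1
  Position 12 ('a'): new char, reset run to 1
Longest run: 'c' with length 2

2


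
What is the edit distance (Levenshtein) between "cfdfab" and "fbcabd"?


Computing edit distance: "cfdfab" -> "fbcabd"
DP table:
           f    b    c    a    b    d
      0    1    2    3    4    5    6
  c   1    1    2    2    3    4    5
  f   2    1    2    3    3    4    5
  d   3    2    2    3    4    4    4
  f   4    3    3    3    4    5    5
  a   5    4    4    4    3    4    5
  b   6    5    4    5    4    3    4
Edit distance = dp[6][6] = 4

4


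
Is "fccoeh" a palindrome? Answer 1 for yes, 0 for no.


Input: fccoeh
Reversed: heoccf
  Compare pos 0 ('f') with pos 5 ('h'): MISMATCH
  Compare pos 1 ('c') with pos 4 ('e'): MISMATCH
  Compare pos 2 ('c') with pos 3 ('o'): MISMATCH
Result: not a palindrome

0


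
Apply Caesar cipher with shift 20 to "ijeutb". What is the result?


Caesar cipher: shift "ijeutb" by 20
  'i' (pos 8) + 20 = pos 2 = 'c'
  'j' (pos 9) + 20 = pos 3 = 'd'
  'e' (pos 4) + 20 = pos 24 = 'y'
  'u' (pos 20) + 20 = pos 14 = 'o'
  't' (pos 19) + 20 = pos 13 = 'n'
  'b' (pos 1) + 20 = pos 21 = 'v'
Result: cdyonv

cdyonv


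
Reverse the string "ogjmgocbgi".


Input: ogjmgocbgi
Reading characters right to left:
  Position 9: 'i'
  Position 8: 'g'
  Position 7: 'b'
  Position 6: 'c'
  Position 5: 'o'
  Position 4: 'g'
  Position 3: 'm'
  Position 2: 'j'
  Position 1: 'g'
  Position 0: 'o'
Reversed: igbcogmjgo

igbcogmjgo


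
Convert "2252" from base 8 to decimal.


Input: "2252" in base 8
Positional expansion:
  Digit '2' (value 2) x 8^3 = 1024
  Digit '2' (value 2) x 8^2 = 128
  Digit '5' (value 5) x 8^1 = 40
  Digit '2' (value 2) x 8^0 = 2
Sum = 1194

1194


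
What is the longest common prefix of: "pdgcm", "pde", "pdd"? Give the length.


Words: pdgcm, pde, pdd
  Position 0: all 'p' => match
  Position 1: all 'd' => match
  Position 2: ('g', 'e', 'd') => mismatch, stop
LCP = "pd" (length 2)

2


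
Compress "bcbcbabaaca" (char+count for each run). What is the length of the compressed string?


Input: bcbcbabaaca
Runs:
  'b' x 1 => "b1"
  'c' x 1 => "c1"
  'b' x 1 => "b1"
  'c' x 1 => "c1"
  'b' x 1 => "b1"
  'a' x 1 => "a1"
  'b' x 1 => "b1"
  'a' x 2 => "a2"
  'c' x 1 => "c1"
  'a' x 1 => "a1"
Compressed: "b1c1b1c1b1a1b1a2c1a1"
Compressed length: 20

20


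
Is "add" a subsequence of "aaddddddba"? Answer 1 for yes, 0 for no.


Check if "add" is a subsequence of "aaddddddba"
Greedy scan:
  Position 0 ('a'): matches sub[0] = 'a'
  Position 1 ('a'): no match needed
  Position 2 ('d'): matches sub[1] = 'd'
  Position 3 ('d'): matches sub[2] = 'd'
  Position 4 ('d'): no match needed
  Position 5 ('d'): no match needed
  Position 6 ('d'): no match needed
  Position 7 ('d'): no match needed
  Position 8 ('b'): no match needed
  Position 9 ('a'): no match needed
All 3 characters matched => is a subsequence

1


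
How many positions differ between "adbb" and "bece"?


Comparing "adbb" and "bece" position by position:
  Position 0: 'a' vs 'b' => DIFFER
  Position 1: 'd' vs 'e' => DIFFER
  Position 2: 'b' vs 'c' => DIFFER
  Position 3: 'b' vs 'e' => DIFFER
Positions that differ: 4

4


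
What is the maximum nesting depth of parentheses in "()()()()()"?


Input: "()()()()()"
Tracking depth:
  Position 0 '(': depth becomes 1
  Position 1 ')': depth becomes 0
  Position 2 '(': depth becomes 1
  Position 3 ')': depth becomes 0
  Position 4 '(': depth becomes 1
  Position 5 ')': depth becomes 0
  Position 6 '(': depth becomes 1
  Position 7 ')': depth becomes 0
  Position 8 '(': depth becomes 1
  Position 9 ')': depth becomes 0
Maximum depth reached: 1

1


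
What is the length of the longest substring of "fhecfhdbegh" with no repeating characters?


Input: "fhecfhdbegh"
Sliding window (track last position of each char):
  Position 0 ('f'): window [0,0] length 1 -- new best
  Position 1 ('h'): window [0,1] length 2 -- new best
  Position 2 ('e'): window [0,2] length 3 -- new best
  Position 3 ('c'): window [0,3] length 4 -- new best
  Position 4 ('f'): repeat (last at 0), move window start to 1
  Position 4 ('f'): window [1,4] length 4
  Position 5 ('h'): repeat (last at 1), move window start to 2
  Position 5 ('h'): window [2,5] length 4
  Position 6 ('d'): window [2,6] length 5 -- new best
  Position 7 ('b'): window [2,7] length 6 -- new best
  Position 8 ('e'): repeat (last at 2), move window start to 3
  Position 8 ('e'): window [3,8] length 6
  Position 9 ('g'): window [3,9] length 7 -- new best
  Position 10 ('h'): repeat (last at 5), move window start to 6
  Position 10 ('h'): window [6,10] length 5
Longest substring with no repeats: "cfhdbeg" with length 7

7


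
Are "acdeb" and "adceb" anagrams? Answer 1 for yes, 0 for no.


Strings: "acdeb", "adceb"
Sorted first:  abcde
Sorted second: abcde
Sorted forms match => anagrams

1


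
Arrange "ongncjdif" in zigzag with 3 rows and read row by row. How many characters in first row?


Zigzag "ongncjdif" into 3 rows:
Placing characters:
  'o' => row 0
  'n' => row 1
  'g' => row 2
  'n' => row 1
  'c' => row 0
  'j' => row 1
  'd' => row 2
  'i' => row 1
  'f' => row 0
Rows:
  Row 0: "ocf"
  Row 1: "nnji"
  Row 2: "gd"
First row length: 3

3


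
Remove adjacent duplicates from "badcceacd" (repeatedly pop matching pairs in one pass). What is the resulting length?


Input: badcceacd
Stack-based adjacent duplicate removal:
  Read 'b': push. Stack: b
  Read 'a': push. Stack: ba
  Read 'd': push. Stack: bad
  Read 'c': push. Stack: badc
  Read 'c': matches stack top 'c' => pop. Stack: bad
  Read 'e': push. Stack: bade
  Read 'a': push. Stack: badea
  Read 'c': push. Stack: badeac
  Read 'd': push. Stack: badeacd
Final stack: "badeacd" (length 7)

7


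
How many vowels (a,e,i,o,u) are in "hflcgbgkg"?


Input: hflcgbgkg
Checking each character:
  'h' at position 0: consonant
  'f' at position 1: consonant
  'l' at position 2: consonant
  'c' at position 3: consonant
  'g' at position 4: consonant
  'b' at position 5: consonant
  'g' at position 6: consonant
  'k' at position 7: consonant
  'g' at position 8: consonant
Total vowels: 0

0


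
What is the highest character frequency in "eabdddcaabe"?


Input: eabdddcaabe
Character counts:
  'a': 3
  'b': 2
  'c': 1
  'd': 3
  'e': 2
Maximum frequency: 3

3


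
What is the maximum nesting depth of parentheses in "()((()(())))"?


Input: "()((()(())))"
Tracking depth:
  Position 0 '(': depth becomes 1
  Position 1 ')': depth becomes 0
  Position 2 '(': depth becomes 1
  Position 3 '(': depth becomes 2
  Position 4 '(': depth becomes 3
  Position 5 ')': depth becomes 2
  Position 6 '(': depth becomes 3
  Position 7 '(': depth becomes 4
  Position 8 ')': depth becomes 3
  Position 9 ')': depth becomes 2
  Position 10 ')': depth becomes 1
  Position 11 ')': depth becomes 0
Maximum depth reached: 4

4


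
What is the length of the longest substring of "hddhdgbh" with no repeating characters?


Input: "hddhdgbh"
Sliding window (track last position of each char):
  Position 0 ('h'): window [0,0] length 1 -- new best
  Position 1 ('d'): window [0,1] length 2 -- new best
  Position 2 ('d'): repeat (last at 1), move window start to 2
  Position 2 ('d'): window [2,2] length 1
  Position 3 ('h'): window [2,3] length 2
  Position 4 ('d'): repeat (last at 2), move window start to 3
  Position 4 ('d'): window [3,4] length 2
  Position 5 ('g'): window [3,5] length 3 -- new best
  Position 6 ('b'): window [3,6] length 4 -- new best
  Position 7 ('h'): repeat (last at 3), move window start to 4
  Position 7 ('h'): window [4,7] length 4
Longest substring with no repeats: "hdgb" with length 4

4


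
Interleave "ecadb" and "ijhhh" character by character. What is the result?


Interleaving "ecadb" and "ijhhh":
  Position 0: 'e' from first, 'i' from second => "ei"
  Position 1: 'c' from first, 'j' from second => "cj"
  Position 2: 'a' from first, 'h' from second => "ah"
  Position 3: 'd' from first, 'h' from second => "dh"
  Position 4: 'b' from first, 'h' from second => "bh"
Result: eicjahdhbh

eicjahdhbh


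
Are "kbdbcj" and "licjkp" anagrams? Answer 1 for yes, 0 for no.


Strings: "kbdbcj", "licjkp"
Sorted first:  bbcdjk
Sorted second: cijklp
Differ at position 0: 'b' vs 'c' => not anagrams

0


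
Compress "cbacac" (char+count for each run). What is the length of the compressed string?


Input: cbacac
Runs:
  'c' x 1 => "c1"
  'b' x 1 => "b1"
  'a' x 1 => "a1"
  'c' x 1 => "c1"
  'a' x 1 => "a1"
  'c' x 1 => "c1"
Compressed: "c1b1a1c1a1c1"
Compressed length: 12

12


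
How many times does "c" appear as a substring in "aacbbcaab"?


Searching for "c" in "aacbbcaab"
Scanning each position:
  Position 0: "a" => no
  Position 1: "a" => no
  Position 2: "c" => MATCH
  Position 3: "b" => no
  Position 4: "b" => no
  Position 5: "c" => MATCH
  Position 6: "a" => no
  Position 7: "a" => no
  Position 8: "b" => no
Total occurrences: 2

2


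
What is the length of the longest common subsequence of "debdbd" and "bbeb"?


LCS of "debdbd" and "bbeb"
DP table:
           b    b    e    b
      0    0    0    0    0
  d   0    0    0    0    0
  e   0    0    0    1    1
  b   0    1    1    1    2
  d   0    1    1    1    2
  b   0    1    2    2    2
  d   0    1    2    2    2
LCS length = dp[6][4] = 2

2


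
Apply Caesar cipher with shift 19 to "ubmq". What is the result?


Caesar cipher: shift "ubmq" by 19
  'u' (pos 20) + 19 = pos 13 = 'n'
  'b' (pos 1) + 19 = pos 20 = 'u'
  'm' (pos 12) + 19 = pos 5 = 'f'
  'q' (pos 16) + 19 = pos 9 = 'j'
Result: nufj

nufj


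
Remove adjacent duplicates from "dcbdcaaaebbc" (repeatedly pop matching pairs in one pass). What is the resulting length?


Input: dcbdcaaaebbc
Stack-based adjacent duplicate removal:
  Read 'd': push. Stack: d
  Read 'c': push. Stack: dc
  Read 'b': push. Stack: dcb
  Read 'd': push. Stack: dcbd
  Read 'c': push. Stack: dcbdc
  Read 'a': push. Stack: dcbdca
  Read 'a': matches stack top 'a' => pop. Stack: dcbdc
  Read 'a': push. Stack: dcbdca
  Read 'e': push. Stack: dcbdcae
  Read 'b': push. Stack: dcbdcaeb
  Read 'b': matches stack top 'b' => pop. Stack: dcbdcae
  Read 'c': push. Stack: dcbdcaec
Final stack: "dcbdcaec" (length 8)

8


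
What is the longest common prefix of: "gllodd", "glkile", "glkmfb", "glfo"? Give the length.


Words: gllodd, glkile, glkmfb, glfo
  Position 0: all 'g' => match
  Position 1: all 'l' => match
  Position 2: ('l', 'k', 'k', 'f') => mismatch, stop
LCP = "gl" (length 2)

2


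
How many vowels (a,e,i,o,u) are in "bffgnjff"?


Input: bffgnjff
Checking each character:
  'b' at position 0: consonant
  'f' at position 1: consonant
  'f' at position 2: consonant
  'g' at position 3: consonant
  'n' at position 4: consonant
  'j' at position 5: consonant
  'f' at position 6: consonant
  'f' at position 7: consonant
Total vowels: 0

0


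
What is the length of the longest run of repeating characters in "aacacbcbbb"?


Input: "aacacbcbbb"
Scanning for longest run:
  Position 1 ('a'): continues run of 'a', length=2
  Position 2 ('c'): new char, reset run to 1
  Position 3 ('a'): new char, reset run to 1
  Position 4 ('c'): new char, reset run to 1
  Position 5 ('b'): new char, reset run to 1
  Position 6 ('c'): new char, reset run to 1
  Position 7 ('b'): new char, reset run to 1
  Position 8 ('b'): continues run of 'b', length=2
  Position 9 ('b'): continues run of 'b', length=3
Longest run: 'b' with length 3

3


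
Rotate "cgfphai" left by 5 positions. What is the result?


Input: "cgfphai", rotate left by 5
First 5 characters: "cgfph"
Remaining characters: "ai"
Concatenate remaining + first: "ai" + "cgfph" = "aicgfph"

aicgfph


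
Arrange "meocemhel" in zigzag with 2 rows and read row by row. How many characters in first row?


Zigzag "meocemhel" into 2 rows:
Placing characters:
  'm' => row 0
  'e' => row 1
  'o' => row 0
  'c' => row 1
  'e' => row 0
  'm' => row 1
  'h' => row 0
  'e' => row 1
  'l' => row 0
Rows:
  Row 0: "moehl"
  Row 1: "ecme"
First row length: 5

5


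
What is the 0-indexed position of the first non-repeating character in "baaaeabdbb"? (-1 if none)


Input: baaaeabdbb
Character frequencies:
  'a': 4
  'b': 4
  'd': 1
  'e': 1
Scanning left to right for freq == 1:
  Position 0 ('b'): freq=4, skip
  Position 1 ('a'): freq=4, skip
  Position 2 ('a'): freq=4, skip
  Position 3 ('a'): freq=4, skip
  Position 4 ('e'): unique! => answer = 4

4


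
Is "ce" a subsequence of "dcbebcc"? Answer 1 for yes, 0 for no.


Check if "ce" is a subsequence of "dcbebcc"
Greedy scan:
  Position 0 ('d'): no match needed
  Position 1 ('c'): matches sub[0] = 'c'
  Position 2 ('b'): no match needed
  Position 3 ('e'): matches sub[1] = 'e'
  Position 4 ('b'): no match needed
  Position 5 ('c'): no match needed
  Position 6 ('c'): no match needed
All 2 characters matched => is a subsequence

1


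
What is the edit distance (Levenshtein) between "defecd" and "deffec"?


Computing edit distance: "defecd" -> "deffec"
DP table:
           d    e    f    f    e    c
      0    1    2    3    4    5    6
  d   1    0    1    2    3    4    5
  e   2    1    0    1    2    3    4
  f   3    2    1    0    1    2    3
  e   4    3    2    1    1    1    2
  c   5    4    3    2    2    2    1
  d   6    5    4    3    3    3    2
Edit distance = dp[6][6] = 2

2


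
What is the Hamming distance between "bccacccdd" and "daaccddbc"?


Comparing "bccacccdd" and "daaccddbc" position by position:
  Position 0: 'b' vs 'd' => differ
  Position 1: 'c' vs 'a' => differ
  Position 2: 'c' vs 'a' => differ
  Position 3: 'a' vs 'c' => differ
  Position 4: 'c' vs 'c' => same
  Position 5: 'c' vs 'd' => differ
  Position 6: 'c' vs 'd' => differ
  Position 7: 'd' vs 'b' => differ
  Position 8: 'd' vs 'c' => differ
Total differences (Hamming distance): 8

8


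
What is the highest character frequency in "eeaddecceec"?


Input: eeaddecceec
Character counts:
  'a': 1
  'c': 3
  'd': 2
  'e': 5
Maximum frequency: 5

5


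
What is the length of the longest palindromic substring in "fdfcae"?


Input: "fdfcae"
Checking substrings for palindromes:
  [0:3] "fdf" (len 3) => palindrome
Longest palindromic substring: "fdf" with length 3

3


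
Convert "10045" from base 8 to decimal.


Input: "10045" in base 8
Positional expansion:
  Digit '1' (value 1) x 8^4 = 4096
  Digit '0' (value 0) x 8^3 = 0
  Digit '0' (value 0) x 8^2 = 0
  Digit '4' (value 4) x 8^1 = 32
  Digit '5' (value 5) x 8^0 = 5
Sum = 4133

4133


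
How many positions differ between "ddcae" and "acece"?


Comparing "ddcae" and "acece" position by position:
  Position 0: 'd' vs 'a' => DIFFER
  Position 1: 'd' vs 'c' => DIFFER
  Position 2: 'c' vs 'e' => DIFFER
  Position 3: 'a' vs 'c' => DIFFER
  Position 4: 'e' vs 'e' => same
Positions that differ: 4

4


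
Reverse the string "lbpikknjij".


Input: lbpikknjij
Reading characters right to left:
  Position 9: 'j'
  Position 8: 'i'
  Position 7: 'j'
  Position 6: 'n'
  Position 5: 'k'
  Position 4: 'k'
  Position 3: 'i'
  Position 2: 'p'
  Position 1: 'b'
  Position 0: 'l'
Reversed: jijnkkipbl

jijnkkipbl


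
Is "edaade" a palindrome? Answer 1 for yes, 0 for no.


Input: edaade
Reversed: edaade
  Compare pos 0 ('e') with pos 5 ('e'): match
  Compare pos 1 ('d') with pos 4 ('d'): match
  Compare pos 2 ('a') with pos 3 ('a'): match
Result: palindrome

1


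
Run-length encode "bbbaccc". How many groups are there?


Input: bbbaccc
Scanning for consecutive runs:
  Group 1: 'b' x 3 (positions 0-2)
  Group 2: 'a' x 1 (positions 3-3)
  Group 3: 'c' x 3 (positions 4-6)
Total groups: 3

3


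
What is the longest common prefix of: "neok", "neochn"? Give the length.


Words: neok, neochn
  Position 0: all 'n' => match
  Position 1: all 'e' => match
  Position 2: all 'o' => match
  Position 3: ('k', 'c') => mismatch, stop
LCP = "neo" (length 3)

3


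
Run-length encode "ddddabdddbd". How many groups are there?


Input: ddddabdddbd
Scanning for consecutive runs:
  Group 1: 'd' x 4 (positions 0-3)
  Group 2: 'a' x 1 (positions 4-4)
  Group 3: 'b' x 1 (positions 5-5)
  Group 4: 'd' x 3 (positions 6-8)
  Group 5: 'b' x 1 (positions 9-9)
  Group 6: 'd' x 1 (positions 10-10)
Total groups: 6

6


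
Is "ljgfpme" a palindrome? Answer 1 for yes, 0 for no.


Input: ljgfpme
Reversed: empfgjl
  Compare pos 0 ('l') with pos 6 ('e'): MISMATCH
  Compare pos 1 ('j') with pos 5 ('m'): MISMATCH
  Compare pos 2 ('g') with pos 4 ('p'): MISMATCH
Result: not a palindrome

0


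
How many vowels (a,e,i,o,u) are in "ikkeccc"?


Input: ikkeccc
Checking each character:
  'i' at position 0: vowel (running total: 1)
  'k' at position 1: consonant
  'k' at position 2: consonant
  'e' at position 3: vowel (running total: 2)
  'c' at position 4: consonant
  'c' at position 5: consonant
  'c' at position 6: consonant
Total vowels: 2

2


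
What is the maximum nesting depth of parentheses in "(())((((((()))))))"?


Input: "(())((((((()))))))"
Tracking depth:
  Position 0 '(': depth becomes 1
  Position 1 '(': depth becomes 2
  Position 2 ')': depth becomes 1
  Position 3 ')': depth becomes 0
  Position 4 '(': depth becomes 1
  Position 5 '(': depth becomes 2
  Position 6 '(': depth becomes 3
  Position 7 '(': depth becomes 4
  Position 8 '(': depth becomes 5
  Position 9 '(': depth becomes 6
  Position 10 '(': depth becomes 7
  Position 11 ')': depth becomes 6
  Position 12 ')': depth becomes 5
  Position 13 ')': depth becomes 4
  Position 14 ')': depth becomes 3
  Position 15 ')': depth becomes 2
  Position 16 ')': depth becomes 1
  Position 17 ')': depth becomes 0
Maximum depth reached: 7

7


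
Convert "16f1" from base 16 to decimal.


Input: "16f1" in base 16
Positional expansion:
  Digit '1' (value 1) x 16^3 = 4096
  Digit '6' (value 6) x 16^2 = 1536
  Digit 'f' (value 15) x 16^1 = 240
  Digit '1' (value 1) x 16^0 = 1
Sum = 5873

5873


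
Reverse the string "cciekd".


Input: cciekd
Reading characters right to left:
  Position 5: 'd'
  Position 4: 'k'
  Position 3: 'e'
  Position 2: 'i'
  Position 1: 'c'
  Position 0: 'c'
Reversed: dkeicc

dkeicc


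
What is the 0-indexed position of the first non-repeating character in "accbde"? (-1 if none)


Input: accbde
Character frequencies:
  'a': 1
  'b': 1
  'c': 2
  'd': 1
  'e': 1
Scanning left to right for freq == 1:
  Position 0 ('a'): unique! => answer = 0

0


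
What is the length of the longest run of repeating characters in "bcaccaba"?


Input: "bcaccaba"
Scanning for longest run:
  Position 1 ('c'): new char, reset run to 1
  Position 2 ('a'): new char, reset run to 1
  Position 3 ('c'): new char, reset run to 1
  Position 4 ('c'): continues run of 'c', length=2
  Position 5 ('a'): new char, reset run to 1
  Position 6 ('b'): new char, reset run to 1
  Position 7 ('a'): new char, reset run to 1
Longest run: 'c' with length 2

2


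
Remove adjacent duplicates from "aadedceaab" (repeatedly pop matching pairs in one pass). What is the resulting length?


Input: aadedceaab
Stack-based adjacent duplicate removal:
  Read 'a': push. Stack: a
  Read 'a': matches stack top 'a' => pop. Stack: (empty)
  Read 'd': push. Stack: d
  Read 'e': push. Stack: de
  Read 'd': push. Stack: ded
  Read 'c': push. Stack: dedc
  Read 'e': push. Stack: dedce
  Read 'a': push. Stack: dedcea
  Read 'a': matches stack top 'a' => pop. Stack: dedce
  Read 'b': push. Stack: dedceb
Final stack: "dedceb" (length 6)

6


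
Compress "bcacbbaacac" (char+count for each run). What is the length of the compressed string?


Input: bcacbbaacac
Runs:
  'b' x 1 => "b1"
  'c' x 1 => "c1"
  'a' x 1 => "a1"
  'c' x 1 => "c1"
  'b' x 2 => "b2"
  'a' x 2 => "a2"
  'c' x 1 => "c1"
  'a' x 1 => "a1"
  'c' x 1 => "c1"
Compressed: "b1c1a1c1b2a2c1a1c1"
Compressed length: 18

18


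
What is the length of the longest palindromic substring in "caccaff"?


Input: "caccaff"
Checking substrings for palindromes:
  [1:5] "acca" (len 4) => palindrome
  [0:3] "cac" (len 3) => palindrome
  [2:4] "cc" (len 2) => palindrome
  [5:7] "ff" (len 2) => palindrome
Longest palindromic substring: "acca" with length 4

4


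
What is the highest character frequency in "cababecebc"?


Input: cababecebc
Character counts:
  'a': 2
  'b': 3
  'c': 3
  'e': 2
Maximum frequency: 3

3


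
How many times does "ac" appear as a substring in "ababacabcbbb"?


Searching for "ac" in "ababacabcbbb"
Scanning each position:
  Position 0: "ab" => no
  Position 1: "ba" => no
  Position 2: "ab" => no
  Position 3: "ba" => no
  Position 4: "ac" => MATCH
  Position 5: "ca" => no
  Position 6: "ab" => no
  Position 7: "bc" => no
  Position 8: "cb" => no
  Position 9: "bb" => no
  Position 10: "bb" => no
Total occurrences: 1

1


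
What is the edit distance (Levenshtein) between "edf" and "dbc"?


Computing edit distance: "edf" -> "dbc"
DP table:
           d    b    c
      0    1    2    3
  e   1    1    2    3
  d   2    1    2    3
  f   3    2    2    3
Edit distance = dp[3][3] = 3

3


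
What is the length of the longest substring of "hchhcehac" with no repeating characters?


Input: "hchhcehac"
Sliding window (track last position of each char):
  Position 0 ('h'): window [0,0] length 1 -- new best
  Position 1 ('c'): window [0,1] length 2 -- new best
  Position 2 ('h'): repeat (last at 0), move window start to 1
  Position 2 ('h'): window [1,2] length 2
  Position 3 ('h'): repeat (last at 2), move window start to 3
  Position 3 ('h'): window [3,3] length 1
  Position 4 ('c'): window [3,4] length 2
  Position 5 ('e'): window [3,5] length 3 -- new best
  Position 6 ('h'): repeat (last at 3), move window start to 4
  Position 6 ('h'): window [4,6] length 3
  Position 7 ('a'): window [4,7] length 4 -- new best
  Position 8 ('c'): repeat (last at 4), move window start to 5
  Position 8 ('c'): window [5,8] length 4
Longest substring with no repeats: "ceha" with length 4

4


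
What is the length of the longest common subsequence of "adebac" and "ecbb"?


LCS of "adebac" and "ecbb"
DP table:
           e    c    b    b
      0    0    0    0    0
  a   0    0    0    0    0
  d   0    0    0    0    0
  e   0    1    1    1    1
  b   0    1    1    2    2
  a   0    1    1    2    2
  c   0    1    2    2    2
LCS length = dp[6][4] = 2

2


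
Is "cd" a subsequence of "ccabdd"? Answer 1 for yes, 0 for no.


Check if "cd" is a subsequence of "ccabdd"
Greedy scan:
  Position 0 ('c'): matches sub[0] = 'c'
  Position 1 ('c'): no match needed
  Position 2 ('a'): no match needed
  Position 3 ('b'): no match needed
  Position 4 ('d'): matches sub[1] = 'd'
  Position 5 ('d'): no match needed
All 2 characters matched => is a subsequence

1


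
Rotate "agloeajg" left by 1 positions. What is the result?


Input: "agloeajg", rotate left by 1
First 1 characters: "a"
Remaining characters: "gloeajg"
Concatenate remaining + first: "gloeajg" + "a" = "gloeajga"

gloeajga


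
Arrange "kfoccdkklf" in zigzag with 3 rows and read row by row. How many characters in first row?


Zigzag "kfoccdkklf" into 3 rows:
Placing characters:
  'k' => row 0
  'f' => row 1
  'o' => row 2
  'c' => row 1
  'c' => row 0
  'd' => row 1
  'k' => row 2
  'k' => row 1
  'l' => row 0
  'f' => row 1
Rows:
  Row 0: "kcl"
  Row 1: "fcdkf"
  Row 2: "ok"
First row length: 3

3


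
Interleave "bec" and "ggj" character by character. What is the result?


Interleaving "bec" and "ggj":
  Position 0: 'b' from first, 'g' from second => "bg"
  Position 1: 'e' from first, 'g' from second => "eg"
  Position 2: 'c' from first, 'j' from second => "cj"
Result: bgegcj

bgegcj


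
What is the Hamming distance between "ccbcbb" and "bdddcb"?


Comparing "ccbcbb" and "bdddcb" position by position:
  Position 0: 'c' vs 'b' => differ
  Position 1: 'c' vs 'd' => differ
  Position 2: 'b' vs 'd' => differ
  Position 3: 'c' vs 'd' => differ
  Position 4: 'b' vs 'c' => differ
  Position 5: 'b' vs 'b' => same
Total differences (Hamming distance): 5

5


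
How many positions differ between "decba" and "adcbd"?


Comparing "decba" and "adcbd" position by position:
  Position 0: 'd' vs 'a' => DIFFER
  Position 1: 'e' vs 'd' => DIFFER
  Position 2: 'c' vs 'c' => same
  Position 3: 'b' vs 'b' => same
  Position 4: 'a' vs 'd' => DIFFER
Positions that differ: 3

3


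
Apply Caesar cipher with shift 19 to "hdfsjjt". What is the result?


Caesar cipher: shift "hdfsjjt" by 19
  'h' (pos 7) + 19 = pos 0 = 'a'
  'd' (pos 3) + 19 = pos 22 = 'w'
  'f' (pos 5) + 19 = pos 24 = 'y'
  's' (pos 18) + 19 = pos 11 = 'l'
  'j' (pos 9) + 19 = pos 2 = 'c'
  'j' (pos 9) + 19 = pos 2 = 'c'
  't' (pos 19) + 19 = pos 12 = 'm'
Result: awylccm

awylccm


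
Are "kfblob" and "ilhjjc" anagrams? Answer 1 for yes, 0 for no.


Strings: "kfblob", "ilhjjc"
Sorted first:  bbfklo
Sorted second: chijjl
Differ at position 0: 'b' vs 'c' => not anagrams

0


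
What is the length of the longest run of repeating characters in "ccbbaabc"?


Input: "ccbbaabc"
Scanning for longest run:
  Position 1 ('c'): continues run of 'c', length=2
  Position 2 ('b'): new char, reset run to 1
  Position 3 ('b'): continues run of 'b', length=2
  Position 4 ('a'): new char, reset run to 1
  Position 5 ('a'): continues run of 'a', length=2
  Position 6 ('b'): new char, reset run to 1
  Position 7 ('c'): new char, reset run to 1
Longest run: 'c' with length 2

2


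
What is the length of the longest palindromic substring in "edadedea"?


Input: "edadedea"
Checking substrings for palindromes:
  [0:5] "edade" (len 5) => palindrome
  [1:4] "dad" (len 3) => palindrome
  [3:6] "ded" (len 3) => palindrome
  [4:7] "ede" (len 3) => palindrome
Longest palindromic substring: "edade" with length 5

5


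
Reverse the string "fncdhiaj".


Input: fncdhiaj
Reading characters right to left:
  Position 7: 'j'
  Position 6: 'a'
  Position 5: 'i'
  Position 4: 'h'
  Position 3: 'd'
  Position 2: 'c'
  Position 1: 'n'
  Position 0: 'f'
Reversed: jaihdcnf

jaihdcnf


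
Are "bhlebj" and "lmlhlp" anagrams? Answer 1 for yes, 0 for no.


Strings: "bhlebj", "lmlhlp"
Sorted first:  bbehjl
Sorted second: hlllmp
Differ at position 0: 'b' vs 'h' => not anagrams

0


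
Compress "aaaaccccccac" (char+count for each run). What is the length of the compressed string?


Input: aaaaccccccac
Runs:
  'a' x 4 => "a4"
  'c' x 6 => "c6"
  'a' x 1 => "a1"
  'c' x 1 => "c1"
Compressed: "a4c6a1c1"
Compressed length: 8

8


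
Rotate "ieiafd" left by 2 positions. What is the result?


Input: "ieiafd", rotate left by 2
First 2 characters: "ie"
Remaining characters: "iafd"
Concatenate remaining + first: "iafd" + "ie" = "iafdie"

iafdie


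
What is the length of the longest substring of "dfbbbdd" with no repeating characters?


Input: "dfbbbdd"
Sliding window (track last position of each char):
  Position 0 ('d'): window [0,0] length 1 -- new best
  Position 1 ('f'): window [0,1] length 2 -- new best
  Position 2 ('b'): window [0,2] length 3 -- new best
  Position 3 ('b'): repeat (last at 2), move window start to 3
  Position 3 ('b'): window [3,3] length 1
  Position 4 ('b'): repeat (last at 3), move window start to 4
  Position 4 ('b'): window [4,4] length 1
  Position 5 ('d'): window [4,5] length 2
  Position 6 ('d'): repeat (last at 5), move window start to 6
  Position 6 ('d'): window [6,6] length 1
Longest substring with no repeats: "dfb" with length 3

3


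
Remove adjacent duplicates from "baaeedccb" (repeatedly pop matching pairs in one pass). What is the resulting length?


Input: baaeedccb
Stack-based adjacent duplicate removal:
  Read 'b': push. Stack: b
  Read 'a': push. Stack: ba
  Read 'a': matches stack top 'a' => pop. Stack: b
  Read 'e': push. Stack: be
  Read 'e': matches stack top 'e' => pop. Stack: b
  Read 'd': push. Stack: bd
  Read 'c': push. Stack: bdc
  Read 'c': matches stack top 'c' => pop. Stack: bd
  Read 'b': push. Stack: bdb
Final stack: "bdb" (length 3)

3


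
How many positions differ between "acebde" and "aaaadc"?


Comparing "acebde" and "aaaadc" position by position:
  Position 0: 'a' vs 'a' => same
  Position 1: 'c' vs 'a' => DIFFER
  Position 2: 'e' vs 'a' => DIFFER
  Position 3: 'b' vs 'a' => DIFFER
  Position 4: 'd' vs 'd' => same
  Position 5: 'e' vs 'c' => DIFFER
Positions that differ: 4

4
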